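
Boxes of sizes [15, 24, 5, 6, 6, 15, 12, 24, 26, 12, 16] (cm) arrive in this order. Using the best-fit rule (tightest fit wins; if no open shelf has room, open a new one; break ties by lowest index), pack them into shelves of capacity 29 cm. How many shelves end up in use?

6

  15 → shelf 1 (new)  [load 15/29]
  24 → shelf 2 (new)  [load 24/29]
  5 → shelf 2  [load 29/29]
  6 → shelf 1  [load 21/29]
  6 → shelf 1  [load 27/29]
  15 → shelf 3 (new)  [load 15/29]
  12 → shelf 3  [load 27/29]
  24 → shelf 4 (new)  [load 24/29]
  26 → shelf 5 (new)  [load 26/29]
  12 → shelf 6 (new)  [load 12/29]
  16 → shelf 6  [load 28/29]
6 shelves opened.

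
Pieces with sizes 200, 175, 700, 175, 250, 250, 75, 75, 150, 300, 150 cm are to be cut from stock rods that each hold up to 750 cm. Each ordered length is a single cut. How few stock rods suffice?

Total = 700 + 300 + 250 + 250 + 200 + 175 + 175 + 150 + 150 + 75 + 75 = 2500 cm.
Lower bound: ⌈2500/750⌉ = 4 stock rods.
A packing using 4 stock rods:
  stock rod 1: 700 = 700
  stock rod 2: 300 + 250 + 200 = 750
  stock rod 3: 250 + 175 + 175 + 150 = 750
  stock rod 4: 150 + 75 + 75 = 300
This matches the lower bound, so 4 is optimal.

4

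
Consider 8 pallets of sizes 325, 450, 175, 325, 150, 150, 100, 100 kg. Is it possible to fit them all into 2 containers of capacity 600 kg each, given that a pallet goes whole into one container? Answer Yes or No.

Total = 1775 kg; ⌈1775/600⌉ = 3.
At least 3 containers are required, but only 2 are allowed.

No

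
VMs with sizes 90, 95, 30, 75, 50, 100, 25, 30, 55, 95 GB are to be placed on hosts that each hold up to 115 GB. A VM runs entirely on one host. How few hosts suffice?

7

Total = 100 + 95 + 95 + 90 + 75 + 55 + 50 + 30 + 30 + 25 = 645 GB.
Lower bound: ⌈645/115⌉ = 6 hosts.
A packing using 7 hosts:
  host 1: 100 = 100
  host 2: 95 = 95
  host 3: 95 = 95
  host 4: 90 + 25 = 115
  host 5: 75 + 30 = 105
  host 6: 55 + 50 = 105
  host 7: 30 = 30
No arrangement into 6 hosts stays within capacity, so 7 is optimal.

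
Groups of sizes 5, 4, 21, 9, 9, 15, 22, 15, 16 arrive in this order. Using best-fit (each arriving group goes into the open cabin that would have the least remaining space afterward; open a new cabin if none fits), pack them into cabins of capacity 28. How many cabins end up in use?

6

  5 → cabin 1 (new)  [load 5/28]
  4 → cabin 1  [load 9/28]
  21 → cabin 2 (new)  [load 21/28]
  9 → cabin 1  [load 18/28]
  9 → cabin 1  [load 27/28]
  15 → cabin 3 (new)  [load 15/28]
  22 → cabin 4 (new)  [load 22/28]
  15 → cabin 5 (new)  [load 15/28]
  16 → cabin 6 (new)  [load 16/28]
6 cabins opened.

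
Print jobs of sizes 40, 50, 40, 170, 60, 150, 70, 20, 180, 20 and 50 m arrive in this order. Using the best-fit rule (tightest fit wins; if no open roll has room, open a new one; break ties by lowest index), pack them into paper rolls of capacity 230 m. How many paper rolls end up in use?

4

  40 → roll 1 (new)  [load 40/230]
  50 → roll 1  [load 90/230]
  40 → roll 1  [load 130/230]
  170 → roll 2 (new)  [load 170/230]
  60 → roll 2  [load 230/230]
  150 → roll 3 (new)  [load 150/230]
  70 → roll 3  [load 220/230]
  20 → roll 1  [load 150/230]
  180 → roll 4 (new)  [load 180/230]
  20 → roll 4  [load 200/230]
  50 → roll 1  [load 200/230]
4 paper rolls opened.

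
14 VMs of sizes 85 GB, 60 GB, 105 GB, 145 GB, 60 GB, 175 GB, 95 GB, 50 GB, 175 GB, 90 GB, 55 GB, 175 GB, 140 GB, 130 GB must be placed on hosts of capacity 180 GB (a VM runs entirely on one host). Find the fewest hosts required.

10

Total = 175 + 175 + 175 + 145 + 140 + 130 + 105 + 95 + 90 + 85 + 60 + 60 + 55 + 50 = 1540 GB.
Lower bound: ⌈1540/180⌉ = 9 hosts.
A packing using 10 hosts:
  host 1: 175 = 175
  host 2: 175 = 175
  host 3: 175 = 175
  host 4: 145 = 145
  host 5: 140 = 140
  host 6: 130 + 50 = 180
  host 7: 105 + 60 = 165
  host 8: 95 + 85 = 180
  host 9: 90 + 60 = 150
  host 10: 55 = 55
No arrangement into 9 hosts stays within capacity, so 10 is optimal.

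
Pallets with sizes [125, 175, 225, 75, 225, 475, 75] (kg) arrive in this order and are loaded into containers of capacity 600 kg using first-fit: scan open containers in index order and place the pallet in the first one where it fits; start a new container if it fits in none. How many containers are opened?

3

  125 → container 1 (new)  [load 125/600]
  175 → container 1  [load 300/600]
  225 → container 1  [load 525/600]
  75 → container 1  [load 600/600]
  225 → container 2 (new)  [load 225/600]
  475 → container 3 (new)  [load 475/600]
  75 → container 2  [load 300/600]
3 containers opened.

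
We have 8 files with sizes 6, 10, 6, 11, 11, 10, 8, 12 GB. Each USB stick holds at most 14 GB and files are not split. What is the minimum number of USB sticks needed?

7

Total = 12 + 11 + 11 + 10 + 10 + 8 + 6 + 6 = 74 GB.
Lower bound: ⌈74/14⌉ = 6 USB sticks.
A packing using 7 USB sticks:
  USB stick 1: 12 = 12
  USB stick 2: 11 = 11
  USB stick 3: 11 = 11
  USB stick 4: 10 = 10
  USB stick 5: 10 = 10
  USB stick 6: 8 + 6 = 14
  USB stick 7: 6 = 6
No arrangement into 6 USB sticks stays within capacity, so 7 is optimal.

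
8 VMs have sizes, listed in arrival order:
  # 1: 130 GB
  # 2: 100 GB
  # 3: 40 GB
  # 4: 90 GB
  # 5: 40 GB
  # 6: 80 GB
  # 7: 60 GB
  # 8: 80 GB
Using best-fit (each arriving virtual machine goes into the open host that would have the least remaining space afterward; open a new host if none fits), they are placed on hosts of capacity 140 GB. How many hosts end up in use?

  130 → host 1 (new)  [load 130/140]
  100 → host 2 (new)  [load 100/140]
  40 → host 2  [load 140/140]
  90 → host 3 (new)  [load 90/140]
  40 → host 3  [load 130/140]
  80 → host 4 (new)  [load 80/140]
  60 → host 4  [load 140/140]
  80 → host 5 (new)  [load 80/140]
5 hosts opened.

5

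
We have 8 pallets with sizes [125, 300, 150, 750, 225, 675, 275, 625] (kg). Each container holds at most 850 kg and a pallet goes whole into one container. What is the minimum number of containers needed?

Total = 750 + 675 + 625 + 300 + 275 + 225 + 150 + 125 = 3125 kg.
Lower bound: ⌈3125/850⌉ = 4 containers.
A packing using 4 containers:
  container 1: 750 = 750
  container 2: 675 + 150 = 825
  container 3: 625 + 225 = 850
  container 4: 300 + 275 + 125 = 700
This matches the lower bound, so 4 is optimal.

4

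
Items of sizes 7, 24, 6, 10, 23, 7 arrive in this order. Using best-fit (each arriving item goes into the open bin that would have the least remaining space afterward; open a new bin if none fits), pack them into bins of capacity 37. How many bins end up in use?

  7 → bin 1 (new)  [load 7/37]
  24 → bin 1  [load 31/37]
  6 → bin 1  [load 37/37]
  10 → bin 2 (new)  [load 10/37]
  23 → bin 2  [load 33/37]
  7 → bin 3 (new)  [load 7/37]
3 bins opened.

3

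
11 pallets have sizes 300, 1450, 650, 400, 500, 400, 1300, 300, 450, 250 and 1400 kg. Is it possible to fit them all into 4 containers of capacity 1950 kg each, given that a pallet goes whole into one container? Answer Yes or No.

A valid assignment using 4 containers:
  container 1: 1450 + 500 = 1950
  container 2: 1400 + 450 = 1850
  container 3: 1300 + 650 = 1950
  container 4: 400 + 400 + 300 + 300 + 250 = 1650
Every load is within 1950 kg, so 4 containers suffice.

Yes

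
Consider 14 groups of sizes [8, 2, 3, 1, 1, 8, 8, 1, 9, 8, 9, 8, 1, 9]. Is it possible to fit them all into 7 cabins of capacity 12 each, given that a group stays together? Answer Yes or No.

No

Total = 76; ⌈76/12⌉ = 7.
8 groups each exceed half the capacity and cannot share a cabin, forcing at least 8 cabins.
At least 8 cabins are required, but only 7 are allowed.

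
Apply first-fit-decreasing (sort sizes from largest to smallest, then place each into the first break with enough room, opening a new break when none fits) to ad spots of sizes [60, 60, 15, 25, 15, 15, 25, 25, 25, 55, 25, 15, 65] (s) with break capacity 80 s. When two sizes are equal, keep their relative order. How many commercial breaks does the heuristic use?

6

Sorted descending: 65, 60, 60, 55, 25, 25, 25, 25, 25, 15, 15, 15, 15.
  65 → break 1 (new)  [load 65/80]
  60 → break 2 (new)  [load 60/80]
  60 → break 3 (new)  [load 60/80]
  55 → break 4 (new)  [load 55/80]
  25 → break 4  [load 80/80]
  25 → break 5 (new)  [load 25/80]
  25 → break 5  [load 50/80]
  25 → break 5  [load 75/80]
  25 → break 6 (new)  [load 25/80]
  15 → break 1  [load 80/80]
  15 → break 2  [load 75/80]
  15 → break 3  [load 75/80]
  15 → break 6  [load 40/80]
6 commercial breaks opened.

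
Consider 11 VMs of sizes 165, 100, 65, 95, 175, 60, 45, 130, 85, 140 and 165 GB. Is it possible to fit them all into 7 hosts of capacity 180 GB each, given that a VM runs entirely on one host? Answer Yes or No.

No

Total = 1225 GB; ⌈1225/180⌉ = 7.
The bound of 7 does not rule out 7, but exhaustive search shows no assignment into 7 hosts of capacity 180 GB exists — the minimum is 8.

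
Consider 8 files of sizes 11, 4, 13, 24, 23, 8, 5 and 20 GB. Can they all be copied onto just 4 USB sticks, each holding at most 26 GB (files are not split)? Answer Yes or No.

Total = 108 GB; ⌈108/26⌉ = 5.
At least 5 USB sticks are required, but only 4 are allowed.

No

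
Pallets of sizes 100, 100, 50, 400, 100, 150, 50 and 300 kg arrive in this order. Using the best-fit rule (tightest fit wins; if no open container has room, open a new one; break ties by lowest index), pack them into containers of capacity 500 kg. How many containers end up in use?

3

  100 → container 1 (new)  [load 100/500]
  100 → container 1  [load 200/500]
  50 → container 1  [load 250/500]
  400 → container 2 (new)  [load 400/500]
  100 → container 2  [load 500/500]
  150 → container 1  [load 400/500]
  50 → container 1  [load 450/500]
  300 → container 3 (new)  [load 300/500]
3 containers opened.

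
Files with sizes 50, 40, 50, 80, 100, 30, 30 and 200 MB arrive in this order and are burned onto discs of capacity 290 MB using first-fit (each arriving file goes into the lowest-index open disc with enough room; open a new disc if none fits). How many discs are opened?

  50 → disc 1 (new)  [load 50/290]
  40 → disc 1  [load 90/290]
  50 → disc 1  [load 140/290]
  80 → disc 1  [load 220/290]
  100 → disc 2 (new)  [load 100/290]
  30 → disc 1  [load 250/290]
  30 → disc 1  [load 280/290]
  200 → disc 3 (new)  [load 200/290]
3 discs opened.

3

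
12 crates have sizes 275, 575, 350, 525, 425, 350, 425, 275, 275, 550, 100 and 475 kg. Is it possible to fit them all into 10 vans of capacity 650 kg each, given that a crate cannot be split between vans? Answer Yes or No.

A valid assignment using 9 vans:
  van 1: 575 = 575
  van 2: 550 + 100 = 650
  van 3: 525 = 525
  van 4: 475 = 475
  van 5: 425 = 425
  van 6: 425 = 425
  van 7: 350 + 275 = 625
  van 8: 350 + 275 = 625
  van 9: 275 = 275
That uses only 9 ≤ 10, so 10 vans are enough.

Yes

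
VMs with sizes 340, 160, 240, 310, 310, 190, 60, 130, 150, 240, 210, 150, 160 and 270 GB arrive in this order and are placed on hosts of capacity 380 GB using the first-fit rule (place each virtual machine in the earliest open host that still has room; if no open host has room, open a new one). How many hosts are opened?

  340 → host 1 (new)  [load 340/380]
  160 → host 2 (new)  [load 160/380]
  240 → host 3 (new)  [load 240/380]
  310 → host 4 (new)  [load 310/380]
  310 → host 5 (new)  [load 310/380]
  190 → host 2  [load 350/380]
  60 → host 3  [load 300/380]
  130 → host 6 (new)  [load 130/380]
  150 → host 6  [load 280/380]
  240 → host 7 (new)  [load 240/380]
  210 → host 8 (new)  [load 210/380]
  150 → host 8  [load 360/380]
  160 → host 9 (new)  [load 160/380]
  270 → host 10 (new)  [load 270/380]
10 hosts opened.

10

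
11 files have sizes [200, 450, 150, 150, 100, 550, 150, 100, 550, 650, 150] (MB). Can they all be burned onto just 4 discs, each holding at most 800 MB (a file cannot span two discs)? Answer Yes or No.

Yes

A valid assignment using 4 discs:
  disc 1: 650 + 150 = 800
  disc 2: 550 + 150 + 100 = 800
  disc 3: 550 + 150 + 100 = 800
  disc 4: 450 + 200 + 150 = 800
Every load is within 800 MB, so 4 discs suffice.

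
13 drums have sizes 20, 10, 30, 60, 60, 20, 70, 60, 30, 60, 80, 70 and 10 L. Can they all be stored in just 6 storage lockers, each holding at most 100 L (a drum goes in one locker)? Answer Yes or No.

Total = 580 L; ⌈580/100⌉ = 6.
7 drums each exceed half the capacity and cannot share a locker, forcing at least 7 storage lockers.
At least 7 storage lockers are required, but only 6 are allowed.

No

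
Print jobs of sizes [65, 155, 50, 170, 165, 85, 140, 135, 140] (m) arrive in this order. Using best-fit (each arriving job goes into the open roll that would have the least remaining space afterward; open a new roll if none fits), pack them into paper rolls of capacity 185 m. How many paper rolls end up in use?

8

  65 → roll 1 (new)  [load 65/185]
  155 → roll 2 (new)  [load 155/185]
  50 → roll 1  [load 115/185]
  170 → roll 3 (new)  [load 170/185]
  165 → roll 4 (new)  [load 165/185]
  85 → roll 5 (new)  [load 85/185]
  140 → roll 6 (new)  [load 140/185]
  135 → roll 7 (new)  [load 135/185]
  140 → roll 8 (new)  [load 140/185]
8 paper rolls opened.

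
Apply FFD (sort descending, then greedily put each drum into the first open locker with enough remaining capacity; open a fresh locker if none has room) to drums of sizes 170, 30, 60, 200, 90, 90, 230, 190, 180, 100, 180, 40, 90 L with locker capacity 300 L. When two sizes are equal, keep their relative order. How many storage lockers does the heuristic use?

6

Sorted descending: 230, 200, 190, 180, 180, 170, 100, 90, 90, 90, 60, 40, 30.
  230 → locker 1 (new)  [load 230/300]
  200 → locker 2 (new)  [load 200/300]
  190 → locker 3 (new)  [load 190/300]
  180 → locker 4 (new)  [load 180/300]
  180 → locker 5 (new)  [load 180/300]
  170 → locker 6 (new)  [load 170/300]
  100 → locker 2  [load 300/300]
  90 → locker 3  [load 280/300]
  90 → locker 4  [load 270/300]
  90 → locker 5  [load 270/300]
  60 → locker 1  [load 290/300]
  40 → locker 6  [load 210/300]
  30 → locker 4  [load 300/300]
6 storage lockers opened.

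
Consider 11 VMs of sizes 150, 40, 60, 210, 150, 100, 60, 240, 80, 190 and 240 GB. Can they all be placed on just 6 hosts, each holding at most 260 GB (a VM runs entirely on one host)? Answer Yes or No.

No

Total = 1520 GB; ⌈1520/260⌉ = 6.
The bound of 6 does not rule out 6, but exhaustive search shows no assignment into 6 hosts of capacity 260 GB exists — the minimum is 7.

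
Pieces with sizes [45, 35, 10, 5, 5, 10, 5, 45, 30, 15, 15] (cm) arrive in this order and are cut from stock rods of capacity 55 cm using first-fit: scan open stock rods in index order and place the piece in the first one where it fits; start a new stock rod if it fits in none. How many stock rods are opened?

5

  45 → stock rod 1 (new)  [load 45/55]
  35 → stock rod 2 (new)  [load 35/55]
  10 → stock rod 1  [load 55/55]
  5 → stock rod 2  [load 40/55]
  5 → stock rod 2  [load 45/55]
  10 → stock rod 2  [load 55/55]
  5 → stock rod 3 (new)  [load 5/55]
  45 → stock rod 3  [load 50/55]
  30 → stock rod 4 (new)  [load 30/55]
  15 → stock rod 4  [load 45/55]
  15 → stock rod 5 (new)  [load 15/55]
5 stock rods opened.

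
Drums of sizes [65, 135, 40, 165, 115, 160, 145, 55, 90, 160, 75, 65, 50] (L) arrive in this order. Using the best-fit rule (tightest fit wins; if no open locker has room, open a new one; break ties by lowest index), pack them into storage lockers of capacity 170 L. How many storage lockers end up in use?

  65 → locker 1 (new)  [load 65/170]
  135 → locker 2 (new)  [load 135/170]
  40 → locker 1  [load 105/170]
  165 → locker 3 (new)  [load 165/170]
  115 → locker 4 (new)  [load 115/170]
  160 → locker 5 (new)  [load 160/170]
  145 → locker 6 (new)  [load 145/170]
  55 → locker 4  [load 170/170]
  90 → locker 7 (new)  [load 90/170]
  160 → locker 8 (new)  [load 160/170]
  75 → locker 7  [load 165/170]
  65 → locker 1  [load 170/170]
  50 → locker 9 (new)  [load 50/170]
9 storage lockers opened.

9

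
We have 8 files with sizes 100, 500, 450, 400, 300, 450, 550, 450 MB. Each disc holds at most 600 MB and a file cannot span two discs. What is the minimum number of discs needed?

Total = 550 + 500 + 450 + 450 + 450 + 400 + 300 + 100 = 3200 MB.
Lower bound: ⌈3200/600⌉ = 6 discs.
A packing using 7 discs:
  disc 1: 550 = 550
  disc 2: 500 + 100 = 600
  disc 3: 450 = 450
  disc 4: 450 = 450
  disc 5: 450 = 450
  disc 6: 400 = 400
  disc 7: 300 = 300
No arrangement into 6 discs stays within capacity, so 7 is optimal.

7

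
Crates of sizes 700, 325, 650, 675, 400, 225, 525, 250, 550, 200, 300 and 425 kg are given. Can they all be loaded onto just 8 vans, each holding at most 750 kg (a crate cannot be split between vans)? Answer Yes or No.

Yes

A valid assignment using 8 vans:
  van 1: 700 = 700
  van 2: 675 = 675
  van 3: 650 = 650
  van 4: 550 + 200 = 750
  van 5: 525 + 225 = 750
  van 6: 425 + 325 = 750
  van 7: 400 + 300 = 700
  van 8: 250 = 250
Every load is within 750 kg, so 8 vans suffice.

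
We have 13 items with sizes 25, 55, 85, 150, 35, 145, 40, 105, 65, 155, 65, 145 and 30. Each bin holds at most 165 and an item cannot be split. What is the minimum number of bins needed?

Total = 155 + 150 + 145 + 145 + 105 + 85 + 65 + 65 + 55 + 40 + 35 + 30 + 25 = 1100.
Lower bound: ⌈1100/165⌉ = 7 bins.
A packing using 8 bins:
  bin 1: 155 = 155
  bin 2: 150 = 150
  bin 3: 145 = 145
  bin 4: 145 = 145
  bin 5: 105 + 55 = 160
  bin 6: 85 + 65 = 150
  bin 7: 65 + 40 + 35 + 25 = 165
  bin 8: 30 = 30
No arrangement into 7 bins stays within capacity, so 8 is optimal.

8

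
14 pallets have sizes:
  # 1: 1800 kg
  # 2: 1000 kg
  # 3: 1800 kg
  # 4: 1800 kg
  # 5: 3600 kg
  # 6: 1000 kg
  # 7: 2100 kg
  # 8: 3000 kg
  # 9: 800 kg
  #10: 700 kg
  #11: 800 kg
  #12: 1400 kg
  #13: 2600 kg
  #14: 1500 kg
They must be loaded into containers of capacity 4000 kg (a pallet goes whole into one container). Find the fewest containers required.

Total = 3600 + 3000 + 2600 + 2100 + 1800 + 1800 + 1800 + 1500 + 1400 + 1000 + 1000 + 800 + 800 + 700 = 23900 kg.
Lower bound: ⌈23900/4000⌉ = 6 containers.
A packing using 7 containers:
  container 1: 3600 = 3600
  container 2: 3000 + 1000 = 4000
  container 3: 2600 + 1400 = 4000
  container 4: 2100 + 1800 = 3900
  container 5: 1800 + 1800 = 3600
  container 6: 1500 + 1000 + 800 + 700 = 4000
  container 7: 800 = 800
No arrangement into 6 containers stays within capacity, so 7 is optimal.

7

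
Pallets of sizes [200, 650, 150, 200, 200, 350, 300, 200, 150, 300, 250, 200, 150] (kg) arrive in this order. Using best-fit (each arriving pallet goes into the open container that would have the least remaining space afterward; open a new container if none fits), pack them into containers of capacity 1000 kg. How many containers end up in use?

  200 → container 1 (new)  [load 200/1000]
  650 → container 1  [load 850/1000]
  150 → container 1  [load 1000/1000]
  200 → container 2 (new)  [load 200/1000]
  200 → container 2  [load 400/1000]
  350 → container 2  [load 750/1000]
  300 → container 3 (new)  [load 300/1000]
  200 → container 2  [load 950/1000]
  150 → container 3  [load 450/1000]
  300 → container 3  [load 750/1000]
  250 → container 3  [load 1000/1000]
  200 → container 4 (new)  [load 200/1000]
  150 → container 4  [load 350/1000]
4 containers opened.

4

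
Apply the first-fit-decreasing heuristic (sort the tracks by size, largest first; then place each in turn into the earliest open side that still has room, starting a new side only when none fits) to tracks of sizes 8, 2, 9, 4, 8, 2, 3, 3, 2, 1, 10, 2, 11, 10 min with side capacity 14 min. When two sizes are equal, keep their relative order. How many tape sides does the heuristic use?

Sorted descending: 11, 10, 10, 9, 8, 8, 4, 3, 3, 2, 2, 2, 2, 1.
  11 → side 1 (new)  [load 11/14]
  10 → side 2 (new)  [load 10/14]
  10 → side 3 (new)  [load 10/14]
  9 → side 4 (new)  [load 9/14]
  8 → side 5 (new)  [load 8/14]
  8 → side 6 (new)  [load 8/14]
  4 → side 2  [load 14/14]
  3 → side 1  [load 14/14]
  3 → side 3  [load 13/14]
  2 → side 4  [load 11/14]
  2 → side 4  [load 13/14]
  2 → side 5  [load 10/14]
  2 → side 5  [load 12/14]
  1 → side 3  [load 14/14]
6 tape sides opened.

6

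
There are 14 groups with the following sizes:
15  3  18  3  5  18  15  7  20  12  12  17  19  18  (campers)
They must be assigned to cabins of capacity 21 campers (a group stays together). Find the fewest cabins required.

10

Total = 20 + 19 + 18 + 18 + 18 + 17 + 15 + 15 + 12 + 12 + 7 + 5 + 3 + 3 = 182 campers.
Lower bound: ⌈182/21⌉ = 9 cabins.
Also, 10 groups each exceed 21/2 campers, and no two of those can share a cabin, so at least 10 cabins are needed.
A packing using 10 cabins:
  cabin 1: 20 = 20
  cabin 2: 19 = 19
  cabin 3: 18 + 3 = 21
  cabin 4: 18 + 3 = 21
  cabin 5: 18 = 18
  cabin 6: 17 = 17
  cabin 7: 15 + 5 = 20
  cabin 8: 15 = 15
  cabin 9: 12 + 7 = 19
  cabin 10: 12 = 12
This matches the lower bound, so 10 is optimal.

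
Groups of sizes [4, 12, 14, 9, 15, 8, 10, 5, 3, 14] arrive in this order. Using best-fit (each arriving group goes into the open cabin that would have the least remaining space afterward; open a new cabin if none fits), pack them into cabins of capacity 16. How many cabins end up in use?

7

  4 → cabin 1 (new)  [load 4/16]
  12 → cabin 1  [load 16/16]
  14 → cabin 2 (new)  [load 14/16]
  9 → cabin 3 (new)  [load 9/16]
  15 → cabin 4 (new)  [load 15/16]
  8 → cabin 5 (new)  [load 8/16]
  10 → cabin 6 (new)  [load 10/16]
  5 → cabin 6  [load 15/16]
  3 → cabin 3  [load 12/16]
  14 → cabin 7 (new)  [load 14/16]
7 cabins opened.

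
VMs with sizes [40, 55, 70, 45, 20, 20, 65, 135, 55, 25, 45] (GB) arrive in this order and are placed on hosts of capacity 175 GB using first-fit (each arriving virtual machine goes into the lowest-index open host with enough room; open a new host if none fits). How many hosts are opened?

4

  40 → host 1 (new)  [load 40/175]
  55 → host 1  [load 95/175]
  70 → host 1  [load 165/175]
  45 → host 2 (new)  [load 45/175]
  20 → host 2  [load 65/175]
  20 → host 2  [load 85/175]
  65 → host 2  [load 150/175]
  135 → host 3 (new)  [load 135/175]
  55 → host 4 (new)  [load 55/175]
  25 → host 2  [load 175/175]
  45 → host 4  [load 100/175]
4 hosts opened.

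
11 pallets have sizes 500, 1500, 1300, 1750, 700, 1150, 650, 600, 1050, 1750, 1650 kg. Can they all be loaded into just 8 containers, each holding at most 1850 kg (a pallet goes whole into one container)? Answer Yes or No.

Yes

A valid assignment using 8 containers:
  container 1: 1750 = 1750
  container 2: 1750 = 1750
  container 3: 1650 = 1650
  container 4: 1500 = 1500
  container 5: 1300 + 500 = 1800
  container 6: 1150 + 700 = 1850
  container 7: 1050 + 650 = 1700
  container 8: 600 = 600
Every load is within 1850 kg, so 8 containers suffice.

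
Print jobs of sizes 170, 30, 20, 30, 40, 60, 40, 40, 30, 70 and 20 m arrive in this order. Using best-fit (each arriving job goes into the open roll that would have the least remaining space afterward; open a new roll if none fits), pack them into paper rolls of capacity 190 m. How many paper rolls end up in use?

  170 → roll 1 (new)  [load 170/190]
  30 → roll 2 (new)  [load 30/190]
  20 → roll 1  [load 190/190]
  30 → roll 2  [load 60/190]
  40 → roll 2  [load 100/190]
  60 → roll 2  [load 160/190]
  40 → roll 3 (new)  [load 40/190]
  40 → roll 3  [load 80/190]
  30 → roll 2  [load 190/190]
  70 → roll 3  [load 150/190]
  20 → roll 3  [load 170/190]
3 paper rolls opened.

3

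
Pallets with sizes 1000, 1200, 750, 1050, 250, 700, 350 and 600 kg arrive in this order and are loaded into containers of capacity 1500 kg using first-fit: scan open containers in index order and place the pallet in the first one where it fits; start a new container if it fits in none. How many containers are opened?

  1000 → container 1 (new)  [load 1000/1500]
  1200 → container 2 (new)  [load 1200/1500]
  750 → container 3 (new)  [load 750/1500]
  1050 → container 4 (new)  [load 1050/1500]
  250 → container 1  [load 1250/1500]
  700 → container 3  [load 1450/1500]
  350 → container 4  [load 1400/1500]
  600 → container 5 (new)  [load 600/1500]
5 containers opened.

5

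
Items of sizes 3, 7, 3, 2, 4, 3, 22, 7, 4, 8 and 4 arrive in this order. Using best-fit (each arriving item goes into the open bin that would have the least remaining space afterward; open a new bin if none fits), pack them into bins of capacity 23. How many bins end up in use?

  3 → bin 1 (new)  [load 3/23]
  7 → bin 1  [load 10/23]
  3 → bin 1  [load 13/23]
  2 → bin 1  [load 15/23]
  4 → bin 1  [load 19/23]
  3 → bin 1  [load 22/23]
  22 → bin 2 (new)  [load 22/23]
  7 → bin 3 (new)  [load 7/23]
  4 → bin 3  [load 11/23]
  8 → bin 3  [load 19/23]
  4 → bin 3  [load 23/23]
3 bins opened.

3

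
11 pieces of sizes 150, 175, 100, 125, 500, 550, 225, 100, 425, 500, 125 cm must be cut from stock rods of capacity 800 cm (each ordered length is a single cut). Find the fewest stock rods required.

4

Total = 550 + 500 + 500 + 425 + 225 + 175 + 150 + 125 + 125 + 100 + 100 = 2975 cm.
Lower bound: ⌈2975/800⌉ = 4 stock rods.
A packing using 4 stock rods:
  stock rod 1: 550 + 225 = 775
  stock rod 2: 500 + 175 + 125 = 800
  stock rod 3: 500 + 150 + 125 = 775
  stock rod 4: 425 + 100 + 100 = 625
This matches the lower bound, so 4 is optimal.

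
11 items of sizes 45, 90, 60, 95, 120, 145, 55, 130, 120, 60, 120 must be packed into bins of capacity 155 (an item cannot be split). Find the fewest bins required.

8

Total = 145 + 130 + 120 + 120 + 120 + 95 + 90 + 60 + 60 + 55 + 45 = 1040.
Lower bound: ⌈1040/155⌉ = 7 bins.
A packing using 8 bins:
  bin 1: 145 = 145
  bin 2: 130 = 130
  bin 3: 120 = 120
  bin 4: 120 = 120
  bin 5: 120 = 120
  bin 6: 95 + 60 = 155
  bin 7: 90 + 60 = 150
  bin 8: 55 + 45 = 100
No arrangement into 7 bins stays within capacity, so 8 is optimal.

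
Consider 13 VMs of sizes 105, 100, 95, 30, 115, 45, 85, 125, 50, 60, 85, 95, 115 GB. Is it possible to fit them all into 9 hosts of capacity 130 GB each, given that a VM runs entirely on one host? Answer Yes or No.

Total = 1105 GB; ⌈1105/130⌉ = 9.
The bound of 9 does not rule out 9, but exhaustive search shows no assignment into 9 hosts of capacity 130 GB exists — the minimum is 10.

No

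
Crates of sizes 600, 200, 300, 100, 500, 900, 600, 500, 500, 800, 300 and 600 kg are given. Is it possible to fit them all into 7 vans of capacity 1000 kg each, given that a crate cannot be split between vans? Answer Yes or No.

Yes

A valid assignment using 7 vans:
  van 1: 900 + 100 = 1000
  van 2: 800 + 200 = 1000
  van 3: 600 + 300 = 900
  van 4: 600 + 300 = 900
  van 5: 600 = 600
  van 6: 500 + 500 = 1000
  van 7: 500 = 500
Every load is within 1000 kg, so 7 vans suffice.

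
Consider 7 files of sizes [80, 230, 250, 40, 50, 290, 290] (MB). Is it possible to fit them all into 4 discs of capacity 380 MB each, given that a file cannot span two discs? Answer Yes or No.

Yes

A valid assignment using 4 discs:
  disc 1: 290 + 80 = 370
  disc 2: 290 + 50 + 40 = 380
  disc 3: 250 = 250
  disc 4: 230 = 230
Every load is within 380 MB, so 4 discs suffice.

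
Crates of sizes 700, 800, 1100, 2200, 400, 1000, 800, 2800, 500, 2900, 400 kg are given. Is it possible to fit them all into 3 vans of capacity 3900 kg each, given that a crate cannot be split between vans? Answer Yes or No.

Total = 13600 kg; ⌈13600/3900⌉ = 4.
At least 4 vans are required, but only 3 are allowed.

No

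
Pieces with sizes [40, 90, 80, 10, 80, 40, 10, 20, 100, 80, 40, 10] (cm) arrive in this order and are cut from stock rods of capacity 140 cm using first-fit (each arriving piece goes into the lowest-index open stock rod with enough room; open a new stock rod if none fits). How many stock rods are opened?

  40 → stock rod 1 (new)  [load 40/140]
  90 → stock rod 1  [load 130/140]
  80 → stock rod 2 (new)  [load 80/140]
  10 → stock rod 1  [load 140/140]
  80 → stock rod 3 (new)  [load 80/140]
  40 → stock rod 2  [load 120/140]
  10 → stock rod 2  [load 130/140]
  20 → stock rod 3  [load 100/140]
  100 → stock rod 4 (new)  [load 100/140]
  80 → stock rod 5 (new)  [load 80/140]
  40 → stock rod 3  [load 140/140]
  10 → stock rod 2  [load 140/140]
5 stock rods opened.

5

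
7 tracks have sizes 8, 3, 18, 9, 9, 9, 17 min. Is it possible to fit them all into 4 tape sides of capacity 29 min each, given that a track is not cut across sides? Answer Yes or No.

A valid assignment using 3 tape sides:
  side 1: 18 + 9 = 27
  side 2: 17 + 9 + 3 = 29
  side 3: 9 + 8 = 17
That uses only 3 ≤ 4, so 4 tape sides are enough.

Yes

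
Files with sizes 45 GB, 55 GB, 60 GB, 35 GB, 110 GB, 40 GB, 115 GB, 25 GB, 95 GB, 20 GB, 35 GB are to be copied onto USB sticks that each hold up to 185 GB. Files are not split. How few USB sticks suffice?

Total = 115 + 110 + 95 + 60 + 55 + 45 + 40 + 35 + 35 + 25 + 20 = 635 GB.
Lower bound: ⌈635/185⌉ = 4 USB sticks.
A packing using 4 USB sticks:
  USB stick 1: 115 + 60 = 175
  USB stick 2: 110 + 55 + 20 = 185
  USB stick 3: 95 + 45 + 40 = 180
  USB stick 4: 35 + 35 + 25 = 95
This matches the lower bound, so 4 is optimal.

4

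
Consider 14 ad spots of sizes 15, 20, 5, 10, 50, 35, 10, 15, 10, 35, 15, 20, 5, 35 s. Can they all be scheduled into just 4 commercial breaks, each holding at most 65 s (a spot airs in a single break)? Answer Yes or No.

No

Total = 280 s; ⌈280/65⌉ = 5.
At least 5 commercial breaks are required, but only 4 are allowed.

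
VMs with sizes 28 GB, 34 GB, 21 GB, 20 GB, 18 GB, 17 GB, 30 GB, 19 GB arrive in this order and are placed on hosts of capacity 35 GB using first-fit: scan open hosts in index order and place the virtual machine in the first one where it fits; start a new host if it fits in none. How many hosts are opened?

  28 → host 1 (new)  [load 28/35]
  34 → host 2 (new)  [load 34/35]
  21 → host 3 (new)  [load 21/35]
  20 → host 4 (new)  [load 20/35]
  18 → host 5 (new)  [load 18/35]
  17 → host 5  [load 35/35]
  30 → host 6 (new)  [load 30/35]
  19 → host 7 (new)  [load 19/35]
7 hosts opened.

7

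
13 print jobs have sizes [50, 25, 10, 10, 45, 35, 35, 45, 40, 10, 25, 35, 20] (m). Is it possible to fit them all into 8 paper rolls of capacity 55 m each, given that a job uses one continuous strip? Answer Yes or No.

Yes

A valid assignment using 8 paper rolls:
  roll 1: 50 = 50
  roll 2: 45 + 10 = 55
  roll 3: 45 + 10 = 55
  roll 4: 40 + 10 = 50
  roll 5: 35 + 20 = 55
  roll 6: 35 = 35
  roll 7: 35 = 35
  roll 8: 25 + 25 = 50
Every load is within 55 m, so 8 paper rolls suffice.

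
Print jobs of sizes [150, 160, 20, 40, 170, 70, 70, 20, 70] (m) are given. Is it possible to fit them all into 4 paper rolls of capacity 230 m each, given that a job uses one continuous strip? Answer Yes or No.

A valid assignment using 4 paper rolls:
  roll 1: 170 + 40 + 20 = 230
  roll 2: 160 + 70 = 230
  roll 3: 150 + 70 = 220
  roll 4: 70 + 20 = 90
Every load is within 230 m, so 4 paper rolls suffice.

Yes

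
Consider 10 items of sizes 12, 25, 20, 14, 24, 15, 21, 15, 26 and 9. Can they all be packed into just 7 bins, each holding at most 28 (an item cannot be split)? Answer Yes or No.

Total = 181; ⌈181/28⌉ = 7.
The bound of 7 does not rule out 7, but exhaustive search shows no assignment into 7 bins of capacity 28 exists — the minimum is 8.

No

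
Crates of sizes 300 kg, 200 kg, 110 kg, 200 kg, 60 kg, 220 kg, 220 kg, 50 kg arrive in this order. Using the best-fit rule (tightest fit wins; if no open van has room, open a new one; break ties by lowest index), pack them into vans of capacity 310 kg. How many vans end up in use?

5

  300 → van 1 (new)  [load 300/310]
  200 → van 2 (new)  [load 200/310]
  110 → van 2  [load 310/310]
  200 → van 3 (new)  [load 200/310]
  60 → van 3  [load 260/310]
  220 → van 4 (new)  [load 220/310]
  220 → van 5 (new)  [load 220/310]
  50 → van 3  [load 310/310]
5 vans opened.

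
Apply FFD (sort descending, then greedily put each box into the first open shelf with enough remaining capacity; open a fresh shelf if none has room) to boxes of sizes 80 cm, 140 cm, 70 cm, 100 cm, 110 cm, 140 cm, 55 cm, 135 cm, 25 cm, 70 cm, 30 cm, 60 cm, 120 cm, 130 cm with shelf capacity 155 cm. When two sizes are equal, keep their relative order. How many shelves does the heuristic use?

Sorted descending: 140, 140, 135, 130, 120, 110, 100, 80, 70, 70, 60, 55, 30, 25.
  140 → shelf 1 (new)  [load 140/155]
  140 → shelf 2 (new)  [load 140/155]
  135 → shelf 3 (new)  [load 135/155]
  130 → shelf 4 (new)  [load 130/155]
  120 → shelf 5 (new)  [load 120/155]
  110 → shelf 6 (new)  [load 110/155]
  100 → shelf 7 (new)  [load 100/155]
  80 → shelf 8 (new)  [load 80/155]
  70 → shelf 8  [load 150/155]
  70 → shelf 9 (new)  [load 70/155]
  60 → shelf 9  [load 130/155]
  55 → shelf 7  [load 155/155]
  30 → shelf 5  [load 150/155]
  25 → shelf 4  [load 155/155]
9 shelves opened.

9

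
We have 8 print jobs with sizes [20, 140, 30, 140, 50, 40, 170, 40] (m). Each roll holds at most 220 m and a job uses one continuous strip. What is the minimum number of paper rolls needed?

Total = 170 + 140 + 140 + 50 + 40 + 40 + 30 + 20 = 630 m.
Lower bound: ⌈630/220⌉ = 3 paper rolls.
A packing using 3 paper rolls:
  roll 1: 170 + 50 = 220
  roll 2: 140 + 40 + 40 = 220
  roll 3: 140 + 30 + 20 = 190
This matches the lower bound, so 3 is optimal.

3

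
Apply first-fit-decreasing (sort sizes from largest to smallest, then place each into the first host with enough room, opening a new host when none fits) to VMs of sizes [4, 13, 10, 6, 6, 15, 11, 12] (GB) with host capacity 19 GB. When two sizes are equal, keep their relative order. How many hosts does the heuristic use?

5

Sorted descending: 15, 13, 12, 11, 10, 6, 6, 4.
  15 → host 1 (new)  [load 15/19]
  13 → host 2 (new)  [load 13/19]
  12 → host 3 (new)  [load 12/19]
  11 → host 4 (new)  [load 11/19]
  10 → host 5 (new)  [load 10/19]
  6 → host 2  [load 19/19]
  6 → host 3  [load 18/19]
  4 → host 1  [load 19/19]
5 hosts opened.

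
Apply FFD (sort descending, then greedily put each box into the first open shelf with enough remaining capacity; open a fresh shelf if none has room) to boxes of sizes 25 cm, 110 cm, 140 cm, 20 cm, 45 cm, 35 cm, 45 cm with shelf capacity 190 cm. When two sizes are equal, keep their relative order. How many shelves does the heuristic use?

3

Sorted descending: 140, 110, 45, 45, 35, 25, 20.
  140 → shelf 1 (new)  [load 140/190]
  110 → shelf 2 (new)  [load 110/190]
  45 → shelf 1  [load 185/190]
  45 → shelf 2  [load 155/190]
  35 → shelf 2  [load 190/190]
  25 → shelf 3 (new)  [load 25/190]
  20 → shelf 3  [load 45/190]
3 shelves opened.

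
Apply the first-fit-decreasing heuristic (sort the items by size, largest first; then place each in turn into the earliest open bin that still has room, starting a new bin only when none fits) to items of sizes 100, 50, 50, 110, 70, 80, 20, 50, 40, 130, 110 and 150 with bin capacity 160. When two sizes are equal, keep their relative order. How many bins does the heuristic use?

7

Sorted descending: 150, 130, 110, 110, 100, 80, 70, 50, 50, 50, 40, 20.
  150 → bin 1 (new)  [load 150/160]
  130 → bin 2 (new)  [load 130/160]
  110 → bin 3 (new)  [load 110/160]
  110 → bin 4 (new)  [load 110/160]
  100 → bin 5 (new)  [load 100/160]
  80 → bin 6 (new)  [load 80/160]
  70 → bin 6  [load 150/160]
  50 → bin 3  [load 160/160]
  50 → bin 4  [load 160/160]
  50 → bin 5  [load 150/160]
  40 → bin 7 (new)  [load 40/160]
  20 → bin 2  [load 150/160]
7 bins opened.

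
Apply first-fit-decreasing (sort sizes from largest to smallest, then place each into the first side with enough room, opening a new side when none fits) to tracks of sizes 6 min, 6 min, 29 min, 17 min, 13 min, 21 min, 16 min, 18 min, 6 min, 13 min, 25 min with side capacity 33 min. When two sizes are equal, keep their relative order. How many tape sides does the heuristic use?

6

Sorted descending: 29, 25, 21, 18, 17, 16, 13, 13, 6, 6, 6.
  29 → side 1 (new)  [load 29/33]
  25 → side 2 (new)  [load 25/33]
  21 → side 3 (new)  [load 21/33]
  18 → side 4 (new)  [load 18/33]
  17 → side 5 (new)  [load 17/33]
  16 → side 5  [load 33/33]
  13 → side 4  [load 31/33]
  13 → side 6 (new)  [load 13/33]
  6 → side 2  [load 31/33]
  6 → side 3  [load 27/33]
  6 → side 3  [load 33/33]
6 tape sides opened.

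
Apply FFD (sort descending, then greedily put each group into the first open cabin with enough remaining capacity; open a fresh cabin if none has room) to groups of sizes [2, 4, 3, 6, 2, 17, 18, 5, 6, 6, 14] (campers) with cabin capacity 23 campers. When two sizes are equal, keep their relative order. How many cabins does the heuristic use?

4

Sorted descending: 18, 17, 14, 6, 6, 6, 5, 4, 3, 2, 2.
  18 → cabin 1 (new)  [load 18/23]
  17 → cabin 2 (new)  [load 17/23]
  14 → cabin 3 (new)  [load 14/23]
  6 → cabin 2  [load 23/23]
  6 → cabin 3  [load 20/23]
  6 → cabin 4 (new)  [load 6/23]
  5 → cabin 1  [load 23/23]
  4 → cabin 4  [load 10/23]
  3 → cabin 3  [load 23/23]
  2 → cabin 4  [load 12/23]
  2 → cabin 4  [load 14/23]
4 cabins opened.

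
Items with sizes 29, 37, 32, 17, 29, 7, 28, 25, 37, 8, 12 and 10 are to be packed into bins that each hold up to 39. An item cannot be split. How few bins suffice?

8

Total = 37 + 37 + 32 + 29 + 29 + 28 + 25 + 17 + 12 + 10 + 8 + 7 = 271.
Lower bound: ⌈271/39⌉ = 7 bins.
A packing using 8 bins:
  bin 1: 37 = 37
  bin 2: 37 = 37
  bin 3: 32 + 7 = 39
  bin 4: 29 + 10 = 39
  bin 5: 29 + 8 = 37
  bin 6: 28 = 28
  bin 7: 25 + 12 = 37
  bin 8: 17 = 17
No arrangement into 7 bins stays within capacity, so 8 is optimal.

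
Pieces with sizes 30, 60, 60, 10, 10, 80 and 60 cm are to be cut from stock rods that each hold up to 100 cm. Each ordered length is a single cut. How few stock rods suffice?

Total = 80 + 60 + 60 + 60 + 30 + 10 + 10 = 310 cm.
Lower bound: ⌈310/100⌉ = 4 stock rods.
A packing using 4 stock rods:
  stock rod 1: 80 + 10 + 10 = 100
  stock rod 2: 60 + 30 = 90
  stock rod 3: 60 = 60
  stock rod 4: 60 = 60
This matches the lower bound, so 4 is optimal.

4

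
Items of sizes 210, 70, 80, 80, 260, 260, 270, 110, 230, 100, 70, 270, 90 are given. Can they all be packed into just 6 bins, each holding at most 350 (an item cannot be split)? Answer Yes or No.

Total = 2100; ⌈2100/350⌉ = 6.
The bound of 6 does not rule out 6, but exhaustive search shows no assignment into 6 bins of capacity 350 exists — the minimum is 7.

No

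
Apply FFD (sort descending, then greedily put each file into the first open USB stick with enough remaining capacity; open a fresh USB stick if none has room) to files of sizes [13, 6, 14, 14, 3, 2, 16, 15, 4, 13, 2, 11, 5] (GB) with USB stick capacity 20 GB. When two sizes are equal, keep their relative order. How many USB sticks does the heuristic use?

7

Sorted descending: 16, 15, 14, 14, 13, 13, 11, 6, 5, 4, 3, 2, 2.
  16 → USB stick 1 (new)  [load 16/20]
  15 → USB stick 2 (new)  [load 15/20]
  14 → USB stick 3 (new)  [load 14/20]
  14 → USB stick 4 (new)  [load 14/20]
  13 → USB stick 5 (new)  [load 13/20]
  13 → USB stick 6 (new)  [load 13/20]
  11 → USB stick 7 (new)  [load 11/20]
  6 → USB stick 3  [load 20/20]
  5 → USB stick 2  [load 20/20]
  4 → USB stick 1  [load 20/20]
  3 → USB stick 4  [load 17/20]
  2 → USB stick 4  [load 19/20]
  2 → USB stick 5  [load 15/20]
7 USB sticks opened.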